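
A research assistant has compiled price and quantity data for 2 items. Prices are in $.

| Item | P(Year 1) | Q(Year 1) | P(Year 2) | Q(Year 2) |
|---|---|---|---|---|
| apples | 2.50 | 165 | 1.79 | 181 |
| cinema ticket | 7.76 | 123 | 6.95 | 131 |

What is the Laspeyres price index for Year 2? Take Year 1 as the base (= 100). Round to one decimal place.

84.1

Laspeyres price index uses base-period quantities as weights.
ΣP(Year 2)·Q(Year 1) = 1.79×165 + 6.95×123 = 295.35 + 854.85 = 1150.2
ΣP(Year 1)·Q(Year 1) = 2.50×165 + 7.76×123 = 412.5 + 954.48 = 1366.98
Index = 1150.2 / 1366.98 × 100 = 84.1417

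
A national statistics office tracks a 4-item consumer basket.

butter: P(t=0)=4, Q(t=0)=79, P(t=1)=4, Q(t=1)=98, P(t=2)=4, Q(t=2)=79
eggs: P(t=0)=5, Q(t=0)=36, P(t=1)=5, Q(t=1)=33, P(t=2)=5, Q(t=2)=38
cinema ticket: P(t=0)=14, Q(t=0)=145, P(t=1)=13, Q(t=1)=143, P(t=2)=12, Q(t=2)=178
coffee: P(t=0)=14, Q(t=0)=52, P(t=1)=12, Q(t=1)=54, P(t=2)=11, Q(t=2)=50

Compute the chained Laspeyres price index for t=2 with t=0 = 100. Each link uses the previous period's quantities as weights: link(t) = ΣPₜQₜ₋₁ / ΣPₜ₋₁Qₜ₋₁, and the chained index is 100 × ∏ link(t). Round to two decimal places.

86.41

Link t=0→t=1:
ΣP(t=1)Q(t=0) = 4×79 + 5×36 + 13×145 + 12×52 = 316 + 180 + 1885 + 624 = 3005
ΣP(t=0)Q(t=0) = 4×79 + 5×36 + 14×145 + 14×52 = 316 + 180 + 2030 + 728 = 3254
link = 3005/3254 = 0.923479
Link t=1→t=2:
ΣP(t=2)Q(t=1) = 4×98 + 5×33 + 12×143 + 11×54 = 392 + 165 + 1716 + 594 = 2867
ΣP(t=1)Q(t=1) = 4×98 + 5×33 + 13×143 + 12×54 = 392 + 165 + 1859 + 648 = 3064
link = 2867/3064 = 0.935705
Chained index = 100 × 0.923479 × 0.935705 = 86.4104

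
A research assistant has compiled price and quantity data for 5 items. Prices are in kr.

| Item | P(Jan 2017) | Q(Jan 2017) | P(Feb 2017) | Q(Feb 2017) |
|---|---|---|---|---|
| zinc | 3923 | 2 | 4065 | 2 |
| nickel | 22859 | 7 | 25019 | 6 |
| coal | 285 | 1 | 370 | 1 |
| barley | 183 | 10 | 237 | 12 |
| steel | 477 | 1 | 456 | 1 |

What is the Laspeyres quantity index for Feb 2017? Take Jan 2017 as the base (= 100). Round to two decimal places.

Laspeyres quantity index uses base-period prices as weights.
ΣP(Jan 2017)·Q(Feb 2017) = 3923×2 + 22859×6 + 285×1 + 183×12 + 477×1 = 7846 + 137154 + 285 + 2196 + 477 = 147958
ΣP(Jan 2017)·Q(Jan 2017) = 3923×2 + 22859×7 + 285×1 + 183×10 + 477×1 = 7846 + 160013 + 285 + 1830 + 477 = 170451
Index = 147958 / 170451 × 100 = 86.8038

86.80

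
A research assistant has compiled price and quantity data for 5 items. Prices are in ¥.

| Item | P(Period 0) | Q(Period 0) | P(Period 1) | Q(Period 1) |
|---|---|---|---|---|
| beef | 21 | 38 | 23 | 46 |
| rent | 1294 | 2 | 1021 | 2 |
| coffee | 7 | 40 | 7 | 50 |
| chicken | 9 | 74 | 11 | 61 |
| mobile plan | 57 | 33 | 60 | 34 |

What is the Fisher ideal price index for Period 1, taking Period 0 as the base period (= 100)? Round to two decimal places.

Laspeyres component (base-period weights):
ΣP(Period 1)Q(Period 0) = 23×38 + 1021×2 + 7×40 + 11×74 + 60×33 = 874 + 2042 + 280 + 814 + 1980 = 5990
ΣP(Period 0)Q(Period 0) = 21×38 + 1294×2 + 7×40 + 9×74 + 57×33 = 798 + 2588 + 280 + 666 + 1881 = 6213
L = 5990 / 6213 × 100 = 96.4108
Paasche component (current-period weights):
ΣP(Period 1)Q(Period 1) = 23×46 + 1021×2 + 7×50 + 11×61 + 60×34 = 1058 + 2042 + 350 + 671 + 2040 = 6161
ΣP(Period 0)Q(Period 1) = 21×46 + 1294×2 + 7×50 + 9×61 + 57×34 = 966 + 2588 + 350 + 549 + 1938 = 6391
P = 6161 / 6391 × 100 = 96.4012
Fisher = √(L × P) = √(96.4108 × 96.4012) = 96.4060

96.41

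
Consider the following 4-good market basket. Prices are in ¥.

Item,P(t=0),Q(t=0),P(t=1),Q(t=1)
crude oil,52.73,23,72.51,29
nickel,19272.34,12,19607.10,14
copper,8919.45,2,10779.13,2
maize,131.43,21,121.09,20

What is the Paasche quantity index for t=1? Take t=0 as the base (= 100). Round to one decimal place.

115.1

Paasche quantity index uses current-period prices as weights.
ΣP(t=1)·Q(t=1) = 72.51×29 + 19607.10×14 + 10779.13×2 + 121.09×20 = 2102.79 + 274499.4 + 21558.26 + 2421.8 = 300582.25
ΣP(t=1)·Q(t=0) = 72.51×23 + 19607.10×12 + 10779.13×2 + 121.09×21 = 1667.73 + 235285.2 + 21558.26 + 2542.89 = 261054.08
Index = 300582.25 / 261054.08 × 100 = 115.1418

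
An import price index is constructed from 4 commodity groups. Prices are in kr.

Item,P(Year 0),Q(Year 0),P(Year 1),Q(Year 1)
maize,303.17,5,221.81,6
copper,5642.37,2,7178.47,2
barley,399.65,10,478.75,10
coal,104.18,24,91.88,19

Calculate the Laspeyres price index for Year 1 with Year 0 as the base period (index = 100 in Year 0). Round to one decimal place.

Laspeyres price index uses base-period quantities as weights.
ΣP(Year 1)·Q(Year 0) = 221.81×5 + 7178.47×2 + 478.75×10 + 91.88×24 = 1109.05 + 14356.94 + 4787.5 + 2205.12 = 22458.61
ΣP(Year 0)·Q(Year 0) = 303.17×5 + 5642.37×2 + 399.65×10 + 104.18×24 = 1515.85 + 11284.74 + 3996.5 + 2500.32 = 19297.41
Index = 22458.61 / 19297.41 × 100 = 116.3815

116.4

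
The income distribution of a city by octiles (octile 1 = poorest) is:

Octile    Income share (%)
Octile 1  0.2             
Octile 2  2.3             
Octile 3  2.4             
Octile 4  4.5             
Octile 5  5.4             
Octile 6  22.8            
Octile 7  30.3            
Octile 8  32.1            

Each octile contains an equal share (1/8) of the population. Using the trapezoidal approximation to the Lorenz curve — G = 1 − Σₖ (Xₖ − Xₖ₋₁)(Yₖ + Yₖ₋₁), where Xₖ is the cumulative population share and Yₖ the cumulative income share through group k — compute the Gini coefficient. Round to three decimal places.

Cumulative income shares Yₖ: 0.0020, 0.0250, 0.0490, 0.0940, 0.1480, 0.3760, 0.6790, 1.0000
Σ (Xₖ−Xₖ₋₁)(Yₖ+Yₖ₋₁) = (1/8)(0.0020+0.0000) + (1/8)(0.0250+0.0020) + (1/8)(0.0490+0.0250) + (1/8)(0.0940+0.0490) + (1/8)(0.1480+0.0940) + (1/8)(0.3760+0.1480) + (1/8)(0.6790+0.3760) + (1/8)(1.0000+0.6790)
  = 0.0003 + 0.0034 + 0.0093 + 0.0179 + 0.0303 + 0.0655 + 0.1319 + 0.2099 = 0.4683
G = 1 − 0.4683 = 0.5317

0.532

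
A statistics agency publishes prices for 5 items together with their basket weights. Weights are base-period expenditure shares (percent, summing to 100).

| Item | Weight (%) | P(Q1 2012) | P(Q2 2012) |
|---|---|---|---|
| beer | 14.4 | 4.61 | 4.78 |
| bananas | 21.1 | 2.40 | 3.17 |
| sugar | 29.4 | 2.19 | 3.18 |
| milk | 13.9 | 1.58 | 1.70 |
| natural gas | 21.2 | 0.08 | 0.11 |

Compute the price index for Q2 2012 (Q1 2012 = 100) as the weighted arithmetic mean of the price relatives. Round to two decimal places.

129.60

beer: 14.4 × (4.78/4.61) = 14.4 × 1.036876 = 14.9310
bananas: 21.1 × (3.17/2.40) = 21.1 × 1.320833 = 27.8696
sugar: 29.4 × (3.18/2.19) = 29.4 × 1.452055 = 42.6904
milk: 13.9 × (1.70/1.58) = 13.9 × 1.075949 = 14.9557
natural gas: 21.2 × (0.11/0.08) = 21.2 × 1.375000 = 29.1500
Index = Σ wᵢ·(p₁ᵢ/p₀ᵢ) = 14.9310 + 27.8696 + 42.6904 + 14.9557 + 29.1500 = 129.5967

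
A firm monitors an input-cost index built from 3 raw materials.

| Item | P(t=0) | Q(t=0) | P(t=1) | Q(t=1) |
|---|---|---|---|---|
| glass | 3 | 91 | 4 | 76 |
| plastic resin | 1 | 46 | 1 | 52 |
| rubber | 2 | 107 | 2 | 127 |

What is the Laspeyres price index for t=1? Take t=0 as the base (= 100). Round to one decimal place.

Laspeyres price index uses base-period quantities as weights.
ΣP(t=1)·Q(t=0) = 4×91 + 1×46 + 2×107 = 364 + 46 + 214 = 624
ΣP(t=0)·Q(t=0) = 3×91 + 1×46 + 2×107 = 273 + 46 + 214 = 533
Index = 624 / 533 × 100 = 117.0732

117.1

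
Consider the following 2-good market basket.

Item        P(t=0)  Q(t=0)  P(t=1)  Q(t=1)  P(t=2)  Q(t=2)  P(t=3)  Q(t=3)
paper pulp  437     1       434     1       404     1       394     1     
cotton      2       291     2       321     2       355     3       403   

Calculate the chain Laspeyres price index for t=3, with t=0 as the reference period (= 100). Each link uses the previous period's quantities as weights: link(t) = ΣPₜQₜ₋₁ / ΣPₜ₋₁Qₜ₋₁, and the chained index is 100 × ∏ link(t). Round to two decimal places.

Link t=0→t=1:
ΣP(t=1)Q(t=0) = 434×1 + 2×291 = 434 + 582 = 1016
ΣP(t=0)Q(t=0) = 437×1 + 2×291 = 437 + 582 = 1019
link = 1016/1019 = 0.997056
Link t=1→t=2:
ΣP(t=2)Q(t=1) = 404×1 + 2×321 = 404 + 642 = 1046
ΣP(t=1)Q(t=1) = 434×1 + 2×321 = 434 + 642 = 1076
link = 1046/1076 = 0.972119
Link t=2→t=3:
ΣP(t=3)Q(t=2) = 394×1 + 3×355 = 394 + 1065 = 1459
ΣP(t=2)Q(t=2) = 404×1 + 2×355 = 404 + 710 = 1114
link = 1459/1114 = 1.309695
Chained index = 100 × 0.997056 × 0.972119 × 1.309695 = 126.9431

126.94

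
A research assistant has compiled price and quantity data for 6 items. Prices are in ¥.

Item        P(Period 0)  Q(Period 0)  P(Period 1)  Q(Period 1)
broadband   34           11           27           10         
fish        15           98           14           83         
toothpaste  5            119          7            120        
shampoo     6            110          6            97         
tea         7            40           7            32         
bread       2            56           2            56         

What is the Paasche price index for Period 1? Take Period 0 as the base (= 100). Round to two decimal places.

Paasche price index uses current-period quantities as weights.
ΣP(Period 1)·Q(Period 1) = 27×10 + 14×83 + 7×120 + 6×97 + 7×32 + 2×56 = 270 + 1162 + 840 + 582 + 224 + 112 = 3190
ΣP(Period 0)·Q(Period 1) = 34×10 + 15×83 + 5×120 + 6×97 + 7×32 + 2×56 = 340 + 1245 + 600 + 582 + 224 + 112 = 3103
Index = 3190 / 3103 × 100 = 102.8037

102.80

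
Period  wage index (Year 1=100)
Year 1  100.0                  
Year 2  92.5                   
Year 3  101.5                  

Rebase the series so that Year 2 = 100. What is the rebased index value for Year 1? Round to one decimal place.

108.1

Rebased(Year 1) = 100.0 / 92.5 × 100 = 108.1081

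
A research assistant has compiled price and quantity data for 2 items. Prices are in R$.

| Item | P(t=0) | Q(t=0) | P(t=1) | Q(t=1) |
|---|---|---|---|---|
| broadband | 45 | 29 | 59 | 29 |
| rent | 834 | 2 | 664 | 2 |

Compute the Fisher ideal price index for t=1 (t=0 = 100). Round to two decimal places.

Laspeyres component (base-period weights):
ΣP(t=1)Q(t=0) = 59×29 + 664×2 = 1711 + 1328 = 3039
ΣP(t=0)Q(t=0) = 45×29 + 834×2 = 1305 + 1668 = 2973
L = 3039 / 2973 × 100 = 102.2200
Paasche component (current-period weights):
ΣP(t=1)Q(t=1) = 59×29 + 664×2 = 1711 + 1328 = 3039
ΣP(t=0)Q(t=1) = 45×29 + 834×2 = 1305 + 1668 = 2973
P = 3039 / 2973 × 100 = 102.2200
Fisher = √(L × P) = √(102.2200 × 102.2200) = 102.2200

102.22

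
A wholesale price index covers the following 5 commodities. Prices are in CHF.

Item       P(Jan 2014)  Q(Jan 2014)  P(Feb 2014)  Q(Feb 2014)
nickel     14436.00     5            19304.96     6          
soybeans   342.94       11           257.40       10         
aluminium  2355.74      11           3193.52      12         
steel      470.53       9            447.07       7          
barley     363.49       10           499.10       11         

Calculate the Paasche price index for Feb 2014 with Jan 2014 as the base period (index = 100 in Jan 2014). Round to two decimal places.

Paasche price index uses current-period quantities as weights.
ΣP(Feb 2014)·Q(Feb 2014) = 19304.96×6 + 257.40×10 + 3193.52×12 + 447.07×7 + 499.10×11 = 115829.76 + 2574 + 38322.24 + 3129.49 + 5490.1 = 165345.59
ΣP(Jan 2014)·Q(Feb 2014) = 14436.00×6 + 342.94×10 + 2355.74×12 + 470.53×7 + 363.49×11 = 86616 + 3429.4 + 28268.88 + 3293.71 + 3998.39 = 125606.38
Index = 165345.59 / 125606.38 × 100 = 131.6379

131.64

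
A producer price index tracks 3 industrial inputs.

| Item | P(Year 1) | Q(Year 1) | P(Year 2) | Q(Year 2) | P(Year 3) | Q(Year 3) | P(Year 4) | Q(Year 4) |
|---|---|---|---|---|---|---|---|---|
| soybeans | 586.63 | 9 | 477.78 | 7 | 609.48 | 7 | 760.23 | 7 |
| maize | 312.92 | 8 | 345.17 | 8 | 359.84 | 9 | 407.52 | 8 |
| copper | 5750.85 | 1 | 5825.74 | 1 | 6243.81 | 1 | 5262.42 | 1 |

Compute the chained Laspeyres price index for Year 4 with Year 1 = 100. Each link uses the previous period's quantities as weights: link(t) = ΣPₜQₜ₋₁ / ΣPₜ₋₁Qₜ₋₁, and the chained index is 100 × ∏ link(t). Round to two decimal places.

Link Year 1→Year 2:
ΣP(Year 2)Q(Year 1) = 477.78×9 + 345.17×8 + 5825.74×1 = 4300.02 + 2761.36 + 5825.74 = 12887.12
ΣP(Year 1)Q(Year 1) = 586.63×9 + 312.92×8 + 5750.85×1 = 5279.67 + 2503.36 + 5750.85 = 13533.88
link = 12887.12/13533.88 = 0.952212
Link Year 2→Year 3:
ΣP(Year 3)Q(Year 2) = 609.48×7 + 359.84×8 + 6243.81×1 = 4266.36 + 2878.72 + 6243.81 = 13388.89
ΣP(Year 2)Q(Year 2) = 477.78×7 + 345.17×8 + 5825.74×1 = 3344.46 + 2761.36 + 5825.74 = 11931.56
link = 13388.89/11931.56 = 1.122141
Link Year 3→Year 4:
ΣP(Year 4)Q(Year 3) = 760.23×7 + 407.52×9 + 5262.42×1 = 5321.61 + 3667.68 + 5262.42 = 14251.71
ΣP(Year 3)Q(Year 3) = 609.48×7 + 359.84×9 + 6243.81×1 = 4266.36 + 3238.56 + 6243.81 = 13748.73
link = 14251.71/13748.73 = 1.036584
Chained index = 100 × 0.952212 × 1.122141 × 1.036584 = 110.7606

110.76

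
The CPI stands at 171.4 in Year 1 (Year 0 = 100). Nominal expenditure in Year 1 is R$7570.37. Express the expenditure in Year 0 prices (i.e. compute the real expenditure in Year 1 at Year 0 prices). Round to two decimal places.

4416.79

Real = Nominal ÷ (Index/100) = 7570.37 ÷ (171.4/100)
     = 7570.37 ÷ 1.714 = 4416.7853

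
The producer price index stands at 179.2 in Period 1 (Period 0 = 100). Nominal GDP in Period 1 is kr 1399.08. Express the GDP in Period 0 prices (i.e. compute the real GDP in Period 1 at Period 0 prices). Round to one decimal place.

Real = Nominal ÷ (Index/100) = 1399.08 ÷ (179.2/100)
     = 1399.08 ÷ 1.792 = 780.7366

780.7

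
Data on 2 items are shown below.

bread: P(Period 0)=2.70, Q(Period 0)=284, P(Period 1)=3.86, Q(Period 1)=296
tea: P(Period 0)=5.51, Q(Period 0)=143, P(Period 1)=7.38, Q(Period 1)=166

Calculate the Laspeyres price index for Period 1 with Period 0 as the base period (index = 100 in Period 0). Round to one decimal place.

138.4

Laspeyres price index uses base-period quantities as weights.
ΣP(Period 1)·Q(Period 0) = 3.86×284 + 7.38×143 = 1096.24 + 1055.34 = 2151.58
ΣP(Period 0)·Q(Period 0) = 2.70×284 + 5.51×143 = 766.8 + 787.93 = 1554.73
Index = 2151.58 / 1554.73 × 100 = 138.3893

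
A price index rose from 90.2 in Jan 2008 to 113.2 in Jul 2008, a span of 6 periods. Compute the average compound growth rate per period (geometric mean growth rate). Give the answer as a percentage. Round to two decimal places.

Growth factor = (113.2/90.2)^(1/6) = (1.254989)^(1/6) = 1.038580
Growth rate = 1.038580 − 1 = 0.038580 = 3.8580%

3.86%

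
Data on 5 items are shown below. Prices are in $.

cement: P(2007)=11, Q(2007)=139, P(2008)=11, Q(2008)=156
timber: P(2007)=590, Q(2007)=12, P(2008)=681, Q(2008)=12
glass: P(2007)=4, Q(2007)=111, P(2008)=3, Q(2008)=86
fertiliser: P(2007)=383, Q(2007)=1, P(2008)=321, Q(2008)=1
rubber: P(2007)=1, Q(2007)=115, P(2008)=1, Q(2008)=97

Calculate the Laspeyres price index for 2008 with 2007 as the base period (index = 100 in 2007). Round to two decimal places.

Laspeyres price index uses base-period quantities as weights.
ΣP(2008)·Q(2007) = 11×139 + 681×12 + 3×111 + 321×1 + 1×115 = 1529 + 8172 + 333 + 321 + 115 = 10470
ΣP(2007)·Q(2007) = 11×139 + 590×12 + 4×111 + 383×1 + 1×115 = 1529 + 7080 + 444 + 383 + 115 = 9551
Index = 10470 / 9551 × 100 = 109.6220

109.62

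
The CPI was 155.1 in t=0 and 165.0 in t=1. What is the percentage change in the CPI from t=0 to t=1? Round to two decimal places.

6.38%

Change = (165.0 − 155.1) / 155.1 × 100
       = 9.9 / 155.1 × 100 = 6.3830%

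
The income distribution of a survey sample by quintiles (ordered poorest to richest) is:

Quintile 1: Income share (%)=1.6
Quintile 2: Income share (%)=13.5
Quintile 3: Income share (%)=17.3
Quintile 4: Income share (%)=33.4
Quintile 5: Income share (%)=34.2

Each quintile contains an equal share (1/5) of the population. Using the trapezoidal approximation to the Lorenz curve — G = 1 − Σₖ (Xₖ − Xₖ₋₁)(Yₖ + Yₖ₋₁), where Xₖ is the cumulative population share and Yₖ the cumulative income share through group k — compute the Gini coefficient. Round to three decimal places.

0.340

Cumulative income shares Yₖ: 0.0160, 0.1510, 0.3240, 0.6580, 1.0000
Σ (Xₖ−Xₖ₋₁)(Yₖ+Yₖ₋₁) = (1/5)(0.0160+0.0000) + (1/5)(0.1510+0.0160) + (1/5)(0.3240+0.1510) + (1/5)(0.6580+0.3240) + (1/5)(1.0000+0.6580)
  = 0.0032 + 0.0334 + 0.0950 + 0.1964 + 0.3316 = 0.6596
G = 1 − 0.6596 = 0.3404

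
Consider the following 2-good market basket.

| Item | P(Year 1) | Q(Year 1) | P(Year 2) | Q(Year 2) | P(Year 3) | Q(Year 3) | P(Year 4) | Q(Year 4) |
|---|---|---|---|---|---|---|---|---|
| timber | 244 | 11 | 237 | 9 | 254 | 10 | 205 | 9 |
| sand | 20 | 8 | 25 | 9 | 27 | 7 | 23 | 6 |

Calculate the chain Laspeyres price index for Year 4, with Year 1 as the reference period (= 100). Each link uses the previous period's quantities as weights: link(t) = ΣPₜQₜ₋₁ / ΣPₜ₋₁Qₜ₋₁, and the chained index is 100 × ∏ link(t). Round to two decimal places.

Link Year 1→Year 2:
ΣP(Year 2)Q(Year 1) = 237×11 + 25×8 = 2607 + 200 = 2807
ΣP(Year 1)Q(Year 1) = 244×11 + 20×8 = 2684 + 160 = 2844
link = 2807/2844 = 0.986990
Link Year 2→Year 3:
ΣP(Year 3)Q(Year 2) = 254×9 + 27×9 = 2286 + 243 = 2529
ΣP(Year 2)Q(Year 2) = 237×9 + 25×9 = 2133 + 225 = 2358
link = 2529/2358 = 1.072519
Link Year 3→Year 4:
ΣP(Year 4)Q(Year 3) = 205×10 + 23×7 = 2050 + 161 = 2211
ΣP(Year 3)Q(Year 3) = 254×10 + 27×7 = 2540 + 189 = 2729
link = 2211/2729 = 0.810187
Chained index = 100 × 0.986990 × 1.072519 × 0.810187 = 85.7636

85.76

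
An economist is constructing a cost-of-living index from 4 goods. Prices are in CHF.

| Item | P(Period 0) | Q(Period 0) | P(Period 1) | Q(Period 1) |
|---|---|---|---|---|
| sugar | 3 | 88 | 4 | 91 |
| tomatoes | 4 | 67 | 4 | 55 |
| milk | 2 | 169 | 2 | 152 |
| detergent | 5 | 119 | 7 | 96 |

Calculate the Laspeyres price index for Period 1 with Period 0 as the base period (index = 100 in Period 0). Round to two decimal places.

Laspeyres price index uses base-period quantities as weights.
ΣP(Period 1)·Q(Period 0) = 4×88 + 4×67 + 2×169 + 7×119 = 352 + 268 + 338 + 833 = 1791
ΣP(Period 0)·Q(Period 0) = 3×88 + 4×67 + 2×169 + 5×119 = 264 + 268 + 338 + 595 = 1465
Index = 1791 / 1465 × 100 = 122.2526

122.25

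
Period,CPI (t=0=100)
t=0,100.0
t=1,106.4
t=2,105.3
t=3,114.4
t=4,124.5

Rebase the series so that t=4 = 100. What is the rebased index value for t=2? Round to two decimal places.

Rebased(t=2) = 105.3 / 124.5 × 100 = 84.5783

84.58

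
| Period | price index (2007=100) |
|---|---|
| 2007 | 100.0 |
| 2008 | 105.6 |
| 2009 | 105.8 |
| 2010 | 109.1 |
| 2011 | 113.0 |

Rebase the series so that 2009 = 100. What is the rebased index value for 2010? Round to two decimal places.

103.12

Rebased(2010) = 109.1 / 105.8 × 100 = 103.1191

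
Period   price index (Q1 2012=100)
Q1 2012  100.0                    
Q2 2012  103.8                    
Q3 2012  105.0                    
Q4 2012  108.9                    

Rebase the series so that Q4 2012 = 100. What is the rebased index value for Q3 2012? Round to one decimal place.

96.4

Rebased(Q3 2012) = 105.0 / 108.9 × 100 = 96.4187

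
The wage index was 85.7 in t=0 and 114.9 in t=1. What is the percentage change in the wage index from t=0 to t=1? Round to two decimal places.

Change = (114.9 − 85.7) / 85.7 × 100
       = 29.2 / 85.7 × 100 = 34.0723%

34.07%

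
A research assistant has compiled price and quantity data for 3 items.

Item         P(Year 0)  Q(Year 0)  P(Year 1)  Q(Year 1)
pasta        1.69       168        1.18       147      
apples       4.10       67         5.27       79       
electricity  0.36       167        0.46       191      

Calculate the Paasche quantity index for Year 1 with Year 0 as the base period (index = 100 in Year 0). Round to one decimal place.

107.9

Paasche quantity index uses current-period prices as weights.
ΣP(Year 1)·Q(Year 1) = 1.18×147 + 5.27×79 + 0.46×191 = 173.46 + 416.33 + 87.86 = 677.65
ΣP(Year 1)·Q(Year 0) = 1.18×168 + 5.27×67 + 0.46×167 = 198.24 + 353.09 + 76.82 = 628.15
Index = 677.65 / 628.15 × 100 = 107.8803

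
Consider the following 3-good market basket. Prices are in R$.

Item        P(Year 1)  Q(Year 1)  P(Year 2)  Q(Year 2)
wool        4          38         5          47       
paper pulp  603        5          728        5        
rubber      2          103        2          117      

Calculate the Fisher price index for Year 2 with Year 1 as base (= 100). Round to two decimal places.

Laspeyres component (base-period weights):
ΣP(Year 2)Q(Year 1) = 5×38 + 728×5 + 2×103 = 190 + 3640 + 206 = 4036
ΣP(Year 1)Q(Year 1) = 4×38 + 603×5 + 2×103 = 152 + 3015 + 206 = 3373
L = 4036 / 3373 × 100 = 119.6561
Paasche component (current-period weights):
ΣP(Year 2)Q(Year 2) = 5×47 + 728×5 + 2×117 = 235 + 3640 + 234 = 4109
ΣP(Year 1)Q(Year 2) = 4×47 + 603×5 + 2×117 = 188 + 3015 + 234 = 3437
P = 4109 / 3437 × 100 = 119.5519
Fisher = √(L × P) = √(119.6561 × 119.5519) = 119.6040

119.60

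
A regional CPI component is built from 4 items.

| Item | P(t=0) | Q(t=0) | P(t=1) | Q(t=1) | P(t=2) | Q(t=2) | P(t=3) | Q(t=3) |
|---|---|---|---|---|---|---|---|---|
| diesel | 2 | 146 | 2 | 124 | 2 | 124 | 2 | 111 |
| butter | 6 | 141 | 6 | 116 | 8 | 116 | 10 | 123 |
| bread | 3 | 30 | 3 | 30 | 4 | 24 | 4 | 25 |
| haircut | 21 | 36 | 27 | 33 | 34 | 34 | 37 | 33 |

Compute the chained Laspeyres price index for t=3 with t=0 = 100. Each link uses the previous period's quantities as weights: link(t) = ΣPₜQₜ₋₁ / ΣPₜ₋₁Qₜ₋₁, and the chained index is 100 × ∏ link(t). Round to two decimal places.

158.45

Link t=0→t=1:
ΣP(t=1)Q(t=0) = 2×146 + 6×141 + 3×30 + 27×36 = 292 + 846 + 90 + 972 = 2200
ΣP(t=0)Q(t=0) = 2×146 + 6×141 + 3×30 + 21×36 = 292 + 846 + 90 + 756 = 1984
link = 2200/1984 = 1.108871
Link t=1→t=2:
ΣP(t=2)Q(t=1) = 2×124 + 8×116 + 4×30 + 34×33 = 248 + 928 + 120 + 1122 = 2418
ΣP(t=1)Q(t=1) = 2×124 + 6×116 + 3×30 + 27×33 = 248 + 696 + 90 + 891 = 1925
link = 2418/1925 = 1.256104
Link t=2→t=3:
ΣP(t=3)Q(t=2) = 2×124 + 10×116 + 4×24 + 37×34 = 248 + 1160 + 96 + 1258 = 2762
ΣP(t=2)Q(t=2) = 2×124 + 8×116 + 4×24 + 34×34 = 248 + 928 + 96 + 1156 = 2428
link = 2762/2428 = 1.137562
Chained index = 100 × 1.108871 × 1.256104 × 1.137562 = 158.4461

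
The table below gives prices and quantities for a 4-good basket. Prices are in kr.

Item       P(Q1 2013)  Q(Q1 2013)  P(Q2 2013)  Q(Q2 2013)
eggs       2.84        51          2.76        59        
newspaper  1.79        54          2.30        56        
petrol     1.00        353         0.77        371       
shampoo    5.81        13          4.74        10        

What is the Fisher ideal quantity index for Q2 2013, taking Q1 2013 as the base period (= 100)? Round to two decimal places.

104.20

Laspeyres component (base-period weights):
ΣP(Q1 2013)Q(Q2 2013) = 2.84×59 + 1.79×56 + 1.00×371 + 5.81×10 = 167.56 + 100.24 + 371 + 58.1 = 696.9
ΣP(Q1 2013)Q(Q1 2013) = 2.84×51 + 1.79×54 + 1.00×353 + 5.81×13 = 144.84 + 96.66 + 353 + 75.53 = 670.03
L = 696.9 / 670.03 × 100 = 104.0103
Paasche component (current-period weights):
ΣP(Q2 2013)Q(Q2 2013) = 2.76×59 + 2.30×56 + 0.77×371 + 4.74×10 = 162.84 + 128.8 + 285.67 + 47.4 = 624.71
ΣP(Q2 2013)Q(Q1 2013) = 2.76×51 + 2.30×54 + 0.77×353 + 4.74×13 = 140.76 + 124.2 + 271.81 + 61.62 = 598.39
P = 624.71 / 598.39 × 100 = 104.3985
Fisher = √(L × P) = √(104.0103 × 104.3985) = 104.2042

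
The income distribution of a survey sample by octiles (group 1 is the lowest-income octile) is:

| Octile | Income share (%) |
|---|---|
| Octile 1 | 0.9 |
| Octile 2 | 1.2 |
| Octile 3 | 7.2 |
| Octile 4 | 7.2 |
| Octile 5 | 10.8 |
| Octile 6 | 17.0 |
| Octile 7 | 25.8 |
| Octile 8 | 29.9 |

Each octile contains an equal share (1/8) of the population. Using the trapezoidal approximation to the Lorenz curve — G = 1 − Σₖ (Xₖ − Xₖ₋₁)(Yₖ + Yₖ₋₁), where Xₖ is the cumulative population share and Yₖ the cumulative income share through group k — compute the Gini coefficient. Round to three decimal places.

0.449

Cumulative income shares Yₖ: 0.0090, 0.0210, 0.0930, 0.1650, 0.2730, 0.4430, 0.7010, 1.0000
Σ (Xₖ−Xₖ₋₁)(Yₖ+Yₖ₋₁) = (1/8)(0.0090+0.0000) + (1/8)(0.0210+0.0090) + (1/8)(0.0930+0.0210) + (1/8)(0.1650+0.0930) + (1/8)(0.2730+0.1650) + (1/8)(0.4430+0.2730) + (1/8)(0.7010+0.4430) + (1/8)(1.0000+0.7010)
  = 0.0011 + 0.0038 + 0.0143 + 0.0323 + 0.0548 + 0.0895 + 0.1430 + 0.2126 = 0.5513
G = 1 − 0.5513 = 0.4487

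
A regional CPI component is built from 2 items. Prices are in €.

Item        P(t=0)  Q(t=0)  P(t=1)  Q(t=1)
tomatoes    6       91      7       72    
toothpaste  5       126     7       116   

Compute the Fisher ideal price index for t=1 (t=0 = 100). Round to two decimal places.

Laspeyres component (base-period weights):
ΣP(t=1)Q(t=0) = 7×91 + 7×126 = 637 + 882 = 1519
ΣP(t=0)Q(t=0) = 6×91 + 5×126 = 546 + 630 = 1176
L = 1519 / 1176 × 100 = 129.1667
Paasche component (current-period weights):
ΣP(t=1)Q(t=1) = 7×72 + 7×116 = 504 + 812 = 1316
ΣP(t=0)Q(t=1) = 6×72 + 5×116 = 432 + 580 = 1012
P = 1316 / 1012 × 100 = 130.0395
Fisher = √(L × P) = √(129.1667 × 130.0395) = 129.6024

129.60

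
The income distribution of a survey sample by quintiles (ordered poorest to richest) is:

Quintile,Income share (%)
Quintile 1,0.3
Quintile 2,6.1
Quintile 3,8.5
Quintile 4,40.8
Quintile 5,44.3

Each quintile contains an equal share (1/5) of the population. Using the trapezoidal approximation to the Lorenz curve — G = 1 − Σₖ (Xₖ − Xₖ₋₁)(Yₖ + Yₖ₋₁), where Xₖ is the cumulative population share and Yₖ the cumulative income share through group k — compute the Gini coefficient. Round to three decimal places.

Cumulative income shares Yₖ: 0.0030, 0.0640, 0.1490, 0.5570, 1.0000
Σ (Xₖ−Xₖ₋₁)(Yₖ+Yₖ₋₁) = (1/5)(0.0030+0.0000) + (1/5)(0.0640+0.0030) + (1/5)(0.1490+0.0640) + (1/5)(0.5570+0.1490) + (1/5)(1.0000+0.5570)
  = 0.0006 + 0.0134 + 0.0426 + 0.1412 + 0.3114 = 0.5092
G = 1 − 0.5092 = 0.4908

0.491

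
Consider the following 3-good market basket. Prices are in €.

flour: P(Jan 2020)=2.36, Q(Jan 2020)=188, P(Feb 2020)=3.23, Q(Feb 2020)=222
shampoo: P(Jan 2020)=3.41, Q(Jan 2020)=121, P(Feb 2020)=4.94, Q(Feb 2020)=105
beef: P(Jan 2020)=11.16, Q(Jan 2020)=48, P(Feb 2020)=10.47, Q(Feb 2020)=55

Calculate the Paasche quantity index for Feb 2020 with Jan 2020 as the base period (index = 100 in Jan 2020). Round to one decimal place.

Paasche quantity index uses current-period prices as weights.
ΣP(Feb 2020)·Q(Feb 2020) = 3.23×222 + 4.94×105 + 10.47×55 = 717.06 + 518.7 + 575.85 = 1811.61
ΣP(Feb 2020)·Q(Jan 2020) = 3.23×188 + 4.94×121 + 10.47×48 = 607.24 + 597.74 + 502.56 = 1707.54
Index = 1811.61 / 1707.54 × 100 = 106.0947

106.1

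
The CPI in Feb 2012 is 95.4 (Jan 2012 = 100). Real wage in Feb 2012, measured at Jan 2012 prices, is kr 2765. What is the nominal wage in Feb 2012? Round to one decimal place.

Nominal = Real × (Index/100) = 2765 × (95.4/100)
        = 2765 × 0.954 = 2637.8100

2637.8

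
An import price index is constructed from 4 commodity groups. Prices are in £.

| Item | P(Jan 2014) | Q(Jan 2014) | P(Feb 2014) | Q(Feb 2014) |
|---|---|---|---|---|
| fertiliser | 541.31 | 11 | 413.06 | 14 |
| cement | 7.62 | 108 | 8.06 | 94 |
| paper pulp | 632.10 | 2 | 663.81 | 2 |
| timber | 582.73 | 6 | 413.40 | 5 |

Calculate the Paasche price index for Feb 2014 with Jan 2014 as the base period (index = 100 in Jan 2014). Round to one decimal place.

79.7

Paasche price index uses current-period quantities as weights.
ΣP(Feb 2014)·Q(Feb 2014) = 413.06×14 + 8.06×94 + 663.81×2 + 413.40×5 = 5782.84 + 757.64 + 1327.62 + 2067 = 9935.1
ΣP(Jan 2014)·Q(Feb 2014) = 541.31×14 + 7.62×94 + 632.10×2 + 582.73×5 = 7578.34 + 716.28 + 1264.2 + 2913.65 = 12472.47
Index = 9935.1 / 12472.47 × 100 = 79.6562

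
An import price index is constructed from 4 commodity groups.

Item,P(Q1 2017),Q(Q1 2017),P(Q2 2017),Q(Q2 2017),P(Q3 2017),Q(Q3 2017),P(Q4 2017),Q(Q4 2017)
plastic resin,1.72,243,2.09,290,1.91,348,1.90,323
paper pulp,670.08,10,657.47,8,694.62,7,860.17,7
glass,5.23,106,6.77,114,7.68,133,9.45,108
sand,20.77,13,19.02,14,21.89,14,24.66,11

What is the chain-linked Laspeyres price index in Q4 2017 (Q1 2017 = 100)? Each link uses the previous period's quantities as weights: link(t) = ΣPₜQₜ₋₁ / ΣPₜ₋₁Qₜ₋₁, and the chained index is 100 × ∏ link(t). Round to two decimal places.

Link Q1 2017→Q2 2017:
ΣP(Q2 2017)Q(Q1 2017) = 2.09×243 + 657.47×10 + 6.77×106 + 19.02×13 = 507.87 + 6574.7 + 717.62 + 247.26 = 8047.45
ΣP(Q1 2017)Q(Q1 2017) = 1.72×243 + 670.08×10 + 5.23×106 + 20.77×13 = 417.96 + 6700.8 + 554.38 + 270.01 = 7943.15
link = 8047.45/7943.15 = 1.013131
Link Q2 2017→Q3 2017:
ΣP(Q3 2017)Q(Q2 2017) = 1.91×290 + 694.62×8 + 7.68×114 + 21.89×14 = 553.9 + 5556.96 + 875.52 + 306.46 = 7292.84
ΣP(Q2 2017)Q(Q2 2017) = 2.09×290 + 657.47×8 + 6.77×114 + 19.02×14 = 606.1 + 5259.76 + 771.78 + 266.28 = 6903.92
link = 7292.84/6903.92 = 1.056333
Link Q3 2017→Q4 2017:
ΣP(Q4 2017)Q(Q3 2017) = 1.90×348 + 860.17×7 + 9.45×133 + 24.66×14 = 661.2 + 6021.19 + 1256.85 + 345.24 = 8284.48
ΣP(Q3 2017)Q(Q3 2017) = 1.91×348 + 694.62×7 + 7.68×133 + 21.89×14 = 664.68 + 4862.34 + 1021.44 + 306.46 = 6854.92
link = 8284.48/6854.92 = 1.208545
Chained index = 100 × 1.013131 × 1.056333 × 1.208545 = 129.3389

129.34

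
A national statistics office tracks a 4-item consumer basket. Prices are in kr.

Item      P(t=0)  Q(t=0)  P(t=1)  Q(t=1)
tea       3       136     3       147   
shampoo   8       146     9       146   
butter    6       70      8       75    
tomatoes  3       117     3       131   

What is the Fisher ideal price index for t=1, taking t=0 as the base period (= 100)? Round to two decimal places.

112.13

Laspeyres component (base-period weights):
ΣP(t=1)Q(t=0) = 3×136 + 9×146 + 8×70 + 3×117 = 408 + 1314 + 560 + 351 = 2633
ΣP(t=0)Q(t=0) = 3×136 + 8×146 + 6×70 + 3×117 = 408 + 1168 + 420 + 351 = 2347
L = 2633 / 2347 × 100 = 112.1858
Paasche component (current-period weights):
ΣP(t=1)Q(t=1) = 3×147 + 9×146 + 8×75 + 3×131 = 441 + 1314 + 600 + 393 = 2748
ΣP(t=0)Q(t=1) = 3×147 + 8×146 + 6×75 + 3×131 = 441 + 1168 + 450 + 393 = 2452
P = 2748 / 2452 × 100 = 112.0718
Fisher = √(L × P) = √(112.1858 × 112.0718) = 112.1288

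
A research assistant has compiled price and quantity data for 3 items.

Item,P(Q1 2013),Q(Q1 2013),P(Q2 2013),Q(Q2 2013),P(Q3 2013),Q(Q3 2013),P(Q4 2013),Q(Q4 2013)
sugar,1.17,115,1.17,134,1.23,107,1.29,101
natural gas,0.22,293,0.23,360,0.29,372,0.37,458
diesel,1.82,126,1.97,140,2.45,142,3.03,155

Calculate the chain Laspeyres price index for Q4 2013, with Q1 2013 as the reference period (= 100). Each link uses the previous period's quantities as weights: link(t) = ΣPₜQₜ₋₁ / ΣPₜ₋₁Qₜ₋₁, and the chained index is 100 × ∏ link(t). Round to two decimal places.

150.04

Link Q1 2013→Q2 2013:
ΣP(Q2 2013)Q(Q1 2013) = 1.17×115 + 0.23×293 + 1.97×126 = 134.55 + 67.39 + 248.22 = 450.16
ΣP(Q1 2013)Q(Q1 2013) = 1.17×115 + 0.22×293 + 1.82×126 = 134.55 + 64.46 + 229.32 = 428.33
link = 450.16/428.33 = 1.050965
Link Q2 2013→Q3 2013:
ΣP(Q3 2013)Q(Q2 2013) = 1.23×134 + 0.29×360 + 2.45×140 = 164.82 + 104.4 + 343 = 612.22
ΣP(Q2 2013)Q(Q2 2013) = 1.17×134 + 0.23×360 + 1.97×140 = 156.78 + 82.8 + 275.8 = 515.38
link = 612.22/515.38 = 1.187900
Link Q3 2013→Q4 2013:
ΣP(Q4 2013)Q(Q3 2013) = 1.29×107 + 0.37×372 + 3.03×142 = 138.03 + 137.64 + 430.26 = 705.93
ΣP(Q3 2013)Q(Q3 2013) = 1.23×107 + 0.29×372 + 2.45×142 = 131.61 + 107.88 + 347.9 = 587.39
link = 705.93/587.39 = 1.201808
Chained index = 100 × 1.050965 × 1.187900 × 1.201808 = 150.0388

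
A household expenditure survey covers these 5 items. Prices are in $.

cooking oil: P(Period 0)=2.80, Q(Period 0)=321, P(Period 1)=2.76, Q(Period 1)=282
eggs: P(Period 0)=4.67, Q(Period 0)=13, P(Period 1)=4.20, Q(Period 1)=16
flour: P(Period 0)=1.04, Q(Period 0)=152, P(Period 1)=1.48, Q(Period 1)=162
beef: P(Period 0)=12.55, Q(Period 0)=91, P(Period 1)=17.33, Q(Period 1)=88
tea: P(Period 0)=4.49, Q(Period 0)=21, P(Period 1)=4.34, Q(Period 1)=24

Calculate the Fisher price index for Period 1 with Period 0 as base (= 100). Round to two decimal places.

120.65

Laspeyres component (base-period weights):
ΣP(Period 1)Q(Period 0) = 2.76×321 + 4.20×13 + 1.48×152 + 17.33×91 + 4.34×21 = 885.96 + 54.6 + 224.96 + 1577.03 + 91.14 = 2833.69
ΣP(Period 0)Q(Period 0) = 2.80×321 + 4.67×13 + 1.04×152 + 12.55×91 + 4.49×21 = 898.8 + 60.71 + 158.08 + 1142.05 + 94.29 = 2353.93
L = 2833.69 / 2353.93 × 100 = 120.3812
Paasche component (current-period weights):
ΣP(Period 1)Q(Period 1) = 2.76×282 + 4.20×16 + 1.48×162 + 17.33×88 + 4.34×24 = 778.32 + 67.2 + 239.76 + 1525.04 + 104.16 = 2714.48
ΣP(Period 0)Q(Period 1) = 2.80×282 + 4.67×16 + 1.04×162 + 12.55×88 + 4.49×24 = 789.6 + 74.72 + 168.48 + 1104.4 + 107.76 = 2244.96
P = 2714.48 / 2244.96 × 100 = 120.9144
Fisher = √(L × P) = √(120.3812 × 120.9144) = 120.6475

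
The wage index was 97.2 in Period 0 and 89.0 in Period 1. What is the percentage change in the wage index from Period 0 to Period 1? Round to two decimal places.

-8.44%

Change = (89.0 − 97.2) / 97.2 × 100
       = -8.2 / 97.2 × 100 = -8.4362%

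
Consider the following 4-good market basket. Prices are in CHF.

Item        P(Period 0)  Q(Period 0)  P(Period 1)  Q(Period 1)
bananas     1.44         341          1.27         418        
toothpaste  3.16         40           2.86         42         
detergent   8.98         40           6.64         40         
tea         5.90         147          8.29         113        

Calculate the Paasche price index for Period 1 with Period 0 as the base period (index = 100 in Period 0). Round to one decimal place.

Paasche price index uses current-period quantities as weights.
ΣP(Period 1)·Q(Period 1) = 1.27×418 + 2.86×42 + 6.64×40 + 8.29×113 = 530.86 + 120.12 + 265.6 + 936.77 = 1853.35
ΣP(Period 0)·Q(Period 1) = 1.44×418 + 3.16×42 + 8.98×40 + 5.90×113 = 601.92 + 132.72 + 359.2 + 666.7 = 1760.54
Index = 1853.35 / 1760.54 × 100 = 105.2717

105.3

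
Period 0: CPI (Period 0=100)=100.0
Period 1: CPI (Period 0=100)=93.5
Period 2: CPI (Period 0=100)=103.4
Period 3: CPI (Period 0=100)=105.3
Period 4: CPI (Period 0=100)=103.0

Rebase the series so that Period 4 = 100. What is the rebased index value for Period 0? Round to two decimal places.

97.09

Rebased(Period 0) = 100.0 / 103.0 × 100 = 97.0874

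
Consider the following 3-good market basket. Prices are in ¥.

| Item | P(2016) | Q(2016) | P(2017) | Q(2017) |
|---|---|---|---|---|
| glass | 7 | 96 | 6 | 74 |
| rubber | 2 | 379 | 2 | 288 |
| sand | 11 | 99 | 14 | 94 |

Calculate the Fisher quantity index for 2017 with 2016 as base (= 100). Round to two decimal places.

85.18

Laspeyres component (base-period weights):
ΣP(2016)Q(2017) = 7×74 + 2×288 + 11×94 = 518 + 576 + 1034 = 2128
ΣP(2016)Q(2016) = 7×96 + 2×379 + 11×99 = 672 + 758 + 1089 = 2519
L = 2128 / 2519 × 100 = 84.4780
Paasche component (current-period weights):
ΣP(2017)Q(2017) = 6×74 + 2×288 + 14×94 = 444 + 576 + 1316 = 2336
ΣP(2017)Q(2016) = 6×96 + 2×379 + 14×99 = 576 + 758 + 1386 = 2720
P = 2336 / 2720 × 100 = 85.8824
Fisher = √(L × P) = √(84.4780 × 85.8824) = 85.1773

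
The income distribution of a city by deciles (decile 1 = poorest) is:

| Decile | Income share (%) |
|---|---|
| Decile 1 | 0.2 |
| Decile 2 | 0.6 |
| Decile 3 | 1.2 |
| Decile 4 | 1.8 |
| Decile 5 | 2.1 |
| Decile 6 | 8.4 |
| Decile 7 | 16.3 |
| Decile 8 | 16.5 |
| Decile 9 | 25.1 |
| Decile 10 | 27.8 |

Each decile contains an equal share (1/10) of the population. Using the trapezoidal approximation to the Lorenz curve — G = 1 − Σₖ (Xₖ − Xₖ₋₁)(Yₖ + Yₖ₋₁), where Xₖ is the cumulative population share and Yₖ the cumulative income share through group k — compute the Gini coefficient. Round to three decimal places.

0.546

Cumulative income shares Yₖ: 0.0020, 0.0080, 0.0200, 0.0380, 0.0590, 0.1430, 0.3060, 0.4710, 0.7220, 1.0000
Σ (Xₖ−Xₖ₋₁)(Yₖ+Yₖ₋₁) = (1/10)(0.0020+0.0000) + (1/10)(0.0080+0.0020) + (1/10)(0.0200+0.0080) + (1/10)(0.0380+0.0200) + (1/10)(0.0590+0.0380) + (1/10)(0.1430+0.0590) + (1/10)(0.3060+0.1430) + (1/10)(0.4710+0.3060) + (1/10)(0.7220+0.4710) + (1/10)(1.0000+0.7220)
  = 0.0002 + 0.0010 + 0.0028 + 0.0058 + 0.0097 + 0.0202 + 0.0449 + 0.0777 + 0.1193 + 0.1722 = 0.4538
G = 1 − 0.4538 = 0.5462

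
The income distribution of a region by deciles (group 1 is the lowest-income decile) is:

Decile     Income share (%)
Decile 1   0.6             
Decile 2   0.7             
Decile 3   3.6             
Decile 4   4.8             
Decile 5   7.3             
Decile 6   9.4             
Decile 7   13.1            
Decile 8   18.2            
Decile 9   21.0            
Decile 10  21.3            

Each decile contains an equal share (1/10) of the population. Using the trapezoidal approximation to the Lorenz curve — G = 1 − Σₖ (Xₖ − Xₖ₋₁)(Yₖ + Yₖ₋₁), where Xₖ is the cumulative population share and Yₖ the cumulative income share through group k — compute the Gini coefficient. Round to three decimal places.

Cumulative income shares Yₖ: 0.0060, 0.0130, 0.0490, 0.0970, 0.1700, 0.2640, 0.3950, 0.5770, 0.7870, 1.0000
Σ (Xₖ−Xₖ₋₁)(Yₖ+Yₖ₋₁) = (1/10)(0.0060+0.0000) + (1/10)(0.0130+0.0060) + (1/10)(0.0490+0.0130) + (1/10)(0.0970+0.0490) + (1/10)(0.1700+0.0970) + (1/10)(0.2640+0.1700) + (1/10)(0.3950+0.2640) + (1/10)(0.5770+0.3950) + (1/10)(0.7870+0.5770) + (1/10)(1.0000+0.7870)
  = 0.0006 + 0.0019 + 0.0062 + 0.0146 + 0.0267 + 0.0434 + 0.0659 + 0.0972 + 0.1364 + 0.1787 = 0.5716
G = 1 − 0.5716 = 0.4284

0.428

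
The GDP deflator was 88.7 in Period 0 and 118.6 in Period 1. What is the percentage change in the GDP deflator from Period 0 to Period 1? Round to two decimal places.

33.71%

Change = (118.6 − 88.7) / 88.7 × 100
       = 29.9 / 88.7 × 100 = 33.7091%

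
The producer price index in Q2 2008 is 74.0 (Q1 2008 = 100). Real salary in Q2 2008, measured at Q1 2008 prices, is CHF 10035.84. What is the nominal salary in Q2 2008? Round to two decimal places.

Nominal = Real × (Index/100) = 10035.84 × (74.0/100)
        = 10035.84 × 0.740 = 7426.5216

7426.52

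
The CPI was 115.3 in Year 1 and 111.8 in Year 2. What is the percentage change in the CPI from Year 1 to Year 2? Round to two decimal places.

Change = (111.8 − 115.3) / 115.3 × 100
       = -3.5 / 115.3 × 100 = -3.0356%

-3.04%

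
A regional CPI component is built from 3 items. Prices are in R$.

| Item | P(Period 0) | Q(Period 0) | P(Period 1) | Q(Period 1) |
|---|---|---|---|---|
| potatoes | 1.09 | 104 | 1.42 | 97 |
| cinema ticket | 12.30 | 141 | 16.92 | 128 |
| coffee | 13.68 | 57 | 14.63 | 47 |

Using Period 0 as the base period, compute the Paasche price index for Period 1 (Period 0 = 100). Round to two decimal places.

128.76

Paasche price index uses current-period quantities as weights.
ΣP(Period 1)·Q(Period 1) = 1.42×97 + 16.92×128 + 14.63×47 = 137.74 + 2165.76 + 687.61 = 2991.11
ΣP(Period 0)·Q(Period 1) = 1.09×97 + 12.30×128 + 13.68×47 = 105.73 + 1574.4 + 642.96 = 2323.09
Index = 2991.11 / 2323.09 × 100 = 128.7557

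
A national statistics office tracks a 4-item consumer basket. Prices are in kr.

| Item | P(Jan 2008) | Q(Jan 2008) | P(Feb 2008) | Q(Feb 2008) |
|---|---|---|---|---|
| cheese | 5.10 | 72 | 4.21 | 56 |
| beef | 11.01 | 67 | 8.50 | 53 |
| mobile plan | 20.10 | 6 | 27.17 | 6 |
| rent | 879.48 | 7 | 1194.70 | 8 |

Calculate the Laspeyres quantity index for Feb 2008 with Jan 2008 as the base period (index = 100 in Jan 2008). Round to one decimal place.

108.7

Laspeyres quantity index uses base-period prices as weights.
ΣP(Jan 2008)·Q(Feb 2008) = 5.10×56 + 11.01×53 + 20.10×6 + 879.48×8 = 285.6 + 583.53 + 120.6 + 7035.84 = 8025.57
ΣP(Jan 2008)·Q(Jan 2008) = 5.10×72 + 11.01×67 + 20.10×6 + 879.48×7 = 367.2 + 737.67 + 120.6 + 6156.36 = 7381.83
Index = 8025.57 / 7381.83 × 100 = 108.7206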